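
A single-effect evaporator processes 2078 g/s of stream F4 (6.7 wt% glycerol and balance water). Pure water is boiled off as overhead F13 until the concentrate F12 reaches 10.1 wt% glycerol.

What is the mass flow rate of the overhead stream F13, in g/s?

699.5 g/s

glycerol is conserved: 2078×0.067 = 139.23 g/s all reports to the concentrate.
Concentrate = 139.23/(target fraction) = 1378.5 g/s.
Overhead = 2078 − 1378.5 = 699.52 g/s.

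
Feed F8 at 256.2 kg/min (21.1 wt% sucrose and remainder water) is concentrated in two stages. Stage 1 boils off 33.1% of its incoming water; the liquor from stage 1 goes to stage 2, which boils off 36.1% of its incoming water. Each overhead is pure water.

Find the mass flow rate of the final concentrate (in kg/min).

water in feed = 256.2×0.789 = 202.14 kg/min.
After stage 1: water left = (1−0.331)×202.14 = 135.23; stream total = 189.29 kg/min.
After stage 2: water left = (1−0.361)×135.23 = 86.414; final concentrate = 140.47 kg/min.

140.5 kg/min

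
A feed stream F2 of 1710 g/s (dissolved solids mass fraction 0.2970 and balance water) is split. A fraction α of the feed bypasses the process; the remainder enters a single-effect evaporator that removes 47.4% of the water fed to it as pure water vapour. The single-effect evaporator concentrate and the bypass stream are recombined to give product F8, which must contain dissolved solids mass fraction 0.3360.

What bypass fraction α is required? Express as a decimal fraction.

All 1710×0.297 = 507.87 g/s of dissolved solids reaches F8, so F8 = 507.87/0.336 = 1511.5 g/s and vapour = 198.48 g/s.
The evaporator receives (1−α)·1710 of feed at 0.703 water and removes 0.474 of that water:
0.474×0.703×(1−α)×1710 = 198.48
(1−α) = 198.48/569.81 = 0.3483;  α = 0.6517.

0.652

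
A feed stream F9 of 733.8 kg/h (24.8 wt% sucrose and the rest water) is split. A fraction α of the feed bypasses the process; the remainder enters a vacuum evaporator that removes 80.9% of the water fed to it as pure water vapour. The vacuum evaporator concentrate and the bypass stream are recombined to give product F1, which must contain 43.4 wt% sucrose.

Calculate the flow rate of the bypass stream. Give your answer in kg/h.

All 733.8×0.248 = 181.98 kg/h of sucrose reaches F1, so F1 = 181.98/0.434 = 419.31 kg/h and vapour = 314.49 kg/h.
The evaporator receives (1−α)·733.8 of feed at 0.752 water and removes 0.809 of that water:
0.809×0.752×(1−α)×733.8 = 314.49
(1−α) = 314.49/446.42 = 0.7045;  α = 0.2955.
Bypass flow = 0.2955×733.8 = 216.87 kg/h.

216.9 kg/h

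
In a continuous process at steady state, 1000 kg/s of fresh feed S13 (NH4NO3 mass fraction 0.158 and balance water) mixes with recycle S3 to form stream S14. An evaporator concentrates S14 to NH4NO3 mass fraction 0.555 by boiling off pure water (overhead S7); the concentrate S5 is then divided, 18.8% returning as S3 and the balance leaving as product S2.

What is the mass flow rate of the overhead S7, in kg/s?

715.3 kg/s

Overall NH4NO3 balance (none leaves overhead): NH4NO3 in fresh feed = NH4NO3 in product, i.e. 1000×0.158 = (1−0.188)·S5·0.555.
S5 = 158/(0.555×0.812) = 350.6 kg/s.
Recycle S3 = 0.188×350.6 = 65.912 kg/s.
Combined feed S14 = 1000 + 65.912 = 1065.9 kg/s.
Overhead S7 = S14 − S5 = 1065.9 − 350.6 = 715.32 kg/s.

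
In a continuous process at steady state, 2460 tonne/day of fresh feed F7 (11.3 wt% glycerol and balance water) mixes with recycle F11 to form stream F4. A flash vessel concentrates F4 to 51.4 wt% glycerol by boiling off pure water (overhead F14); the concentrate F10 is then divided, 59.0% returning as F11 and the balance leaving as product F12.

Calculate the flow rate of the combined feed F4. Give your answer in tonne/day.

3238 tonne/day

Overall glycerol balance (none leaves overhead): glycerol in fresh feed = glycerol in product, i.e. 2460×0.113 = (1−0.590)·F10·0.514.
F10 = 277.98/(0.514×0.410) = 1319.1 tonne/day.
Recycle F11 = 0.590×1319.1 = 778.25 tonne/day.
Combined feed F4 = 2460 + 778.25 = 3238.2 tonne/day.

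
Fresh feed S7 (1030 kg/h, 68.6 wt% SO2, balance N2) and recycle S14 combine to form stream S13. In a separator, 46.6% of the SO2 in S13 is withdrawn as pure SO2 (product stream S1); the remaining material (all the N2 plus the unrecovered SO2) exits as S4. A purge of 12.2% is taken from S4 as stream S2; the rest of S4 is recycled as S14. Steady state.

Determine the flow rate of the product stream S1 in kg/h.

619.9 kg/h

SO2 in S13: m_A = 1030×0.686 + (1−0.122)·(1−0.466)·m_A, so m_A = 706.58/0.5311 = 1330.3 kg/h.
Product S1 = 0.466×1330.3 = 619.91 kg/h.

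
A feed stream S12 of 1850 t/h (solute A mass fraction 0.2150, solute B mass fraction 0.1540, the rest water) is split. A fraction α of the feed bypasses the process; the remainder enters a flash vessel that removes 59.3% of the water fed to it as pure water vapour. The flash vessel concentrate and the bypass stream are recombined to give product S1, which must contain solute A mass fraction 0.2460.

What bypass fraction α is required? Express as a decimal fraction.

All 1850×0.215 = 397.75 t/h of solute A reaches S1, so S1 = 397.75/0.246 = 1616.9 t/h and vapour = 233.13 t/h.
The evaporator receives (1−α)·1850 of feed at 0.631 water and removes 0.593 of that water:
0.593×0.631×(1−α)×1850 = 233.13
(1−α) = 233.13/692.24 = 0.3368;  α = 0.6632.

0.663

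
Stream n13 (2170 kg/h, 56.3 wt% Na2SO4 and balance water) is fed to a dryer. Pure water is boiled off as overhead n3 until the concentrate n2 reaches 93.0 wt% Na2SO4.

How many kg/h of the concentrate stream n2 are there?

1314 kg/h

Na2SO4 is conserved: 2170×0.563 = 1221.7 kg/h all reports to the concentrate.
Concentrate = 1221.7/(target fraction) = 1313.7 kg/h.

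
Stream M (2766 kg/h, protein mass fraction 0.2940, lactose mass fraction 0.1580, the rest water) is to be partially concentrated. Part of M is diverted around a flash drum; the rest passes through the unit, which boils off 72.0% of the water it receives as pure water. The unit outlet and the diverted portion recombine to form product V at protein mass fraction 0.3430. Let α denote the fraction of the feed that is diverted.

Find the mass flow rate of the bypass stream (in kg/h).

All 2766×0.294 = 813.2 kg/h of protein reaches V, so V = 813.2/0.343 = 2370.9 kg/h and vapour = 395.14 kg/h.
The evaporator receives (1−α)·2766 of feed at 0.548 water and removes 0.720 of that water:
0.720×0.548×(1−α)×2766 = 395.14
(1−α) = 395.14/1091.4 = 0.3621;  α = 0.6379.
Bypass flow = 0.6379×2766 = 1764.5 kg/h.

1765 kg/h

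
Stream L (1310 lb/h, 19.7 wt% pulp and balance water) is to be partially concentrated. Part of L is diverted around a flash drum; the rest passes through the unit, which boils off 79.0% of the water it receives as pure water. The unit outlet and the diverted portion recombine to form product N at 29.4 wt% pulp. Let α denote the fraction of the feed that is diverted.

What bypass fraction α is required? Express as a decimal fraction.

All 1310×0.197 = 258.07 lb/h of pulp reaches N, so N = 258.07/0.294 = 877.79 lb/h and vapour = 432.21 lb/h.
The evaporator receives (1−α)·1310 of feed at 0.803 water and removes 0.790 of that water:
0.790×0.803×(1−α)×1310 = 432.21
(1−α) = 432.21/831.02 = 0.5201;  α = 0.4799.

0.480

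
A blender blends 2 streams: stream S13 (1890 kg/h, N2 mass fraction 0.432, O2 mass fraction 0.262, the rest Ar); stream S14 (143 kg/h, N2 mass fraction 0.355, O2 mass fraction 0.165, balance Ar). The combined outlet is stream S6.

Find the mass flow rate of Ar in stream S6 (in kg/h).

647 kg/h

Ar out = Ar in = 1890×0.306 + 143×0.480 = 646.98 kg/h.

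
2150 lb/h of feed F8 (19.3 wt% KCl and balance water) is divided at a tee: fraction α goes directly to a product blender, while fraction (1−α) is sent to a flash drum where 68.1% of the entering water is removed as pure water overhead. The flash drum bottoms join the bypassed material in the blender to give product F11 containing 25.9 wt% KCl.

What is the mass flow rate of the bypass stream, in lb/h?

All 2150×0.193 = 414.95 lb/h of KCl reaches F11, so F11 = 414.95/0.259 = 1602.1 lb/h and vapour = 547.88 lb/h.
The evaporator receives (1−α)·2150 of feed at 0.807 water and removes 0.681 of that water:
0.681×0.807×(1−α)×2150 = 547.88
(1−α) = 547.88/1181.6 = 0.4637;  α = 0.5363.
Bypass flow = 0.5363×2150 = 1153.1 lb/h.

1153 lb/h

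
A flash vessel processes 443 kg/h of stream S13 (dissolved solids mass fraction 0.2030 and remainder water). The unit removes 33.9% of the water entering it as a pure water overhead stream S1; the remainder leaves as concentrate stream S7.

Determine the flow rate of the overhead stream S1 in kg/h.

119.7 kg/h

water entering = 443×0.797 = 353.07 kg/h; overhead removed = 0.339×353.07 = 119.69 kg/h.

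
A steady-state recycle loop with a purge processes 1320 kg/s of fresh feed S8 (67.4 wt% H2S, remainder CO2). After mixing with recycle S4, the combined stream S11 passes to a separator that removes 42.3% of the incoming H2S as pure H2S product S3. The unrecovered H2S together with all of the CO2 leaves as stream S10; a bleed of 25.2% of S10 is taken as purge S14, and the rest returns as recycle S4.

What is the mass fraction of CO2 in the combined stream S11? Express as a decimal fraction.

CO2 enters only via S8 and leaves only via the purge: 1320×0.326 = 0.252×(CO2 in S10), and the separator passes all CO2, so CO2 in S11 = CO2 in S10 = 1707.6 kg/s.
H2S in S11: m_A = 1320×0.674 + (1−0.252)·(1−0.423)·m_A, so m_A = 889.68/0.5684 = 1565.2 kg/s.
S11 = 1565.2 + 1707.6 = 3272.8 kg/s.
CO2 fraction in S11 = 1707.6/3272.8 = 0.522.

0.522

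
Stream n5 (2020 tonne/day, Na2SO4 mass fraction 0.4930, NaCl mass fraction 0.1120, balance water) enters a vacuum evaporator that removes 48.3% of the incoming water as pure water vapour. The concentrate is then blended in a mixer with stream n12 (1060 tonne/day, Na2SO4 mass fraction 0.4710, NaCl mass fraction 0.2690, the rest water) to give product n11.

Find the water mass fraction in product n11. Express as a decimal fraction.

0.2554

Vapour removed = 0.483×0.395×2020 = 385.39 tonne/day; concentrate = 1634.6 tonne/day.
water reaching the mixer = 412.51 (from concentrate) + 1060×0.260 = 688.11 tonne/day.
Product flow = 1634.6 + 1060 = 2694.6 tonne/day; water fraction = 0.2554.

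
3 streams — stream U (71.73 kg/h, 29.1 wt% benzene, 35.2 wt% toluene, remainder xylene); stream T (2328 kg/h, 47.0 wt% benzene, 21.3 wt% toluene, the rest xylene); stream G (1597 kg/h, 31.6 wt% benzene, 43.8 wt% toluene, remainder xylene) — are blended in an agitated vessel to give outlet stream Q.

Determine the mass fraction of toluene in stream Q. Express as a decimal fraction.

0.305

Total flow out = 71.73 + 2328 + 1597 = 3996.7 kg/h.
toluene in = 71.73×0.352 + 2328×0.213 + 1597×0.438 = 1220.6 kg/h.
toluene mass fraction in Q = 1220.6/3996.7 = 0.305.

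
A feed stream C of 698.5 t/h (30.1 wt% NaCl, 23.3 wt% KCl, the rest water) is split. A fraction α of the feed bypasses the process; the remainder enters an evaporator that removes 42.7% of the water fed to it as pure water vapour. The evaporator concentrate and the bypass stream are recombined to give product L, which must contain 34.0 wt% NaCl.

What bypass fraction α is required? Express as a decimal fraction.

All 698.5×0.301 = 210.25 t/h of NaCl reaches L, so L = 210.25/0.340 = 618.38 t/h and vapour = 80.122 t/h.
The evaporator receives (1−α)·698.5 of feed at 0.466 water and removes 0.427 of that water:
0.427×0.466×(1−α)×698.5 = 80.122
(1−α) = 80.122/138.99 = 0.5765;  α = 0.4235.

0.424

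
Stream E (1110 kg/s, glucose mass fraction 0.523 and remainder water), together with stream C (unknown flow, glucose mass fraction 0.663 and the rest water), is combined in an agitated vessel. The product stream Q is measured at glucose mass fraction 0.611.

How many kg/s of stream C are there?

1878 kg/s

Let C be the unknown flow. Total out = 1110 + C.
glucose balance: 580.53 + 0.663·C = 0.611·(1110 + C)
(0.663 − 0.611)·C = 0.611×1110 − 580.53 = 97.68
C = 97.68 / 0.052 = 1878.5 kg/s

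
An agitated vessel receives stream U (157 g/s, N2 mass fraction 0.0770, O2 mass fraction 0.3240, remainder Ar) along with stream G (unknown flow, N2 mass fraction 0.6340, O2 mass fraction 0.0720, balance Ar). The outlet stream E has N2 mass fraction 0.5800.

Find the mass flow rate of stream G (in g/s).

Let G be the unknown flow. Total out = 157 + G.
N2 balance: 12.089 + 0.634·G = 0.580·(157 + G)
(0.634 − 0.580)·G = 0.580×157 − 12.089 = 78.971
G = 78.971 / 0.054 = 1462.4 g/s

1462 g/s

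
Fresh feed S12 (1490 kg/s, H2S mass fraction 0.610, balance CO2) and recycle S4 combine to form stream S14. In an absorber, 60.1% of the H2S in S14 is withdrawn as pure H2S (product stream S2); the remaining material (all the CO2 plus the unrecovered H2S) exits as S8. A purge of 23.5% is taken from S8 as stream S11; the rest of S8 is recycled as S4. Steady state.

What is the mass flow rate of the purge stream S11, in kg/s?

703.8 kg/s

CO2 enters only via S12 and leaves only via the purge: 1490×0.390 = 0.235×(CO2 in S8), and the absorber passes all CO2, so CO2 in S14 = CO2 in S8 = 2472.8 kg/s.
H2S in S14: m_A = 1490×0.610 + (1−0.235)·(1−0.601)·m_A, so m_A = 908.9/0.6948 = 1308.2 kg/s.
S8 = (1−0.601)×1308.2 + 2472.8 = 2994.7 kg/s.
Purge S11 = 0.235×2994.7 = 703.76 kg/s.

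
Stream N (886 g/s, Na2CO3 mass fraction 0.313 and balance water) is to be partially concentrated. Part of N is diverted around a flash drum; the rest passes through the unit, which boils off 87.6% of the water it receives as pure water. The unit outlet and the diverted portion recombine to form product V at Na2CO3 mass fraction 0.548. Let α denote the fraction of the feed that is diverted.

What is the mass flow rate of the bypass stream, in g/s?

All 886×0.313 = 277.32 g/s of Na2CO3 reaches V, so V = 277.32/0.548 = 506.05 g/s and vapour = 379.95 g/s.
The evaporator receives (1−α)·886 of feed at 0.687 water and removes 0.876 of that water:
0.876×0.687×(1−α)×886 = 379.95
(1−α) = 379.95/533.21 = 0.7126;  α = 0.2874.
Bypass flow = 0.2874×886 = 254.66 g/s.

254.7 g/s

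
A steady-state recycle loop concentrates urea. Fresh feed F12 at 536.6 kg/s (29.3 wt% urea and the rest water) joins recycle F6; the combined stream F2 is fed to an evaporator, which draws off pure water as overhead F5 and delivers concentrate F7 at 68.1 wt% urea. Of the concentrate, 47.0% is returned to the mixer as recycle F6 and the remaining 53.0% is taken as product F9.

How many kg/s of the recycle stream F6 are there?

204.7 kg/s

Overall urea balance (none leaves overhead): urea in fresh feed = urea in product, i.e. 536.6×0.293 = (1−0.470)·F7·0.681.
F7 = 157.22/(0.681×0.530) = 435.61 kg/s.
Recycle F6 = 0.470×435.61 = 204.74 kg/s.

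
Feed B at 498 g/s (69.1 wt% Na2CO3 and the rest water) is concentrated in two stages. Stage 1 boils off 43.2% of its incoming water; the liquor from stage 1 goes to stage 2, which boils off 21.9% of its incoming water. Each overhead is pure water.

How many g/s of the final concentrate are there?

water in feed = 498×0.309 = 153.88 g/s.
After stage 1: water left = (1−0.432)×153.88 = 87.405; stream total = 431.52 g/s.
After stage 2: water left = (1−0.219)×87.405 = 68.263; final concentrate = 412.38 g/s.

412.4 g/s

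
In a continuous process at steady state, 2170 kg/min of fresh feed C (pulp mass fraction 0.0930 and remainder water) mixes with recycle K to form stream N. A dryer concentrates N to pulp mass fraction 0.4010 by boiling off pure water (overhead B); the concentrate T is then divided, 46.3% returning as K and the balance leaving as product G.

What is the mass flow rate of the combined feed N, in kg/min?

Overall pulp balance (none leaves overhead): pulp in fresh feed = pulp in product, i.e. 2170×0.093 = (1−0.463)·T·0.401.
T = 201.81/(0.401×0.537) = 937.18 kg/min.
Recycle K = 0.463×937.18 = 433.92 kg/min.
Combined feed N = 2170 + 433.92 = 2603.9 kg/min.

2604 kg/min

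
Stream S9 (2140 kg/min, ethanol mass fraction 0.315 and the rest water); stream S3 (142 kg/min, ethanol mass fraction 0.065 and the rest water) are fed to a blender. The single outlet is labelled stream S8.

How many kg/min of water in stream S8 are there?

1599 kg/min

water out = water in = 2140×0.685 + 142×0.935 = 1598.7 kg/min.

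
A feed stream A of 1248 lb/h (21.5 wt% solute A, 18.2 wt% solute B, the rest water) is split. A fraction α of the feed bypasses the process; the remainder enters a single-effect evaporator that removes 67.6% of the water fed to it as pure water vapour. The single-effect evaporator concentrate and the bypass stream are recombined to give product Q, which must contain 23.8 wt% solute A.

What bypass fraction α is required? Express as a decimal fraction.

0.763

All 1248×0.215 = 268.32 lb/h of solute A reaches Q, so Q = 268.32/0.238 = 1127.4 lb/h and vapour = 120.61 lb/h.
The evaporator receives (1−α)·1248 of feed at 0.603 water and removes 0.676 of that water:
0.676×0.603×(1−α)×1248 = 120.61
(1−α) = 120.61/508.72 = 0.2371;  α = 0.7629.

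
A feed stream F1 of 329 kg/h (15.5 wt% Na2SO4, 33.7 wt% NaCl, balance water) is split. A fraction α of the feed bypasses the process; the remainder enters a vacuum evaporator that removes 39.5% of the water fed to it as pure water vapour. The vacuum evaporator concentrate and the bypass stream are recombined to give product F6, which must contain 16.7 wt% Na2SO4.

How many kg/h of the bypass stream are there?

All 329×0.155 = 50.995 kg/h of Na2SO4 reaches F6, so F6 = 50.995/0.167 = 305.36 kg/h and vapour = 23.641 kg/h.
The evaporator receives (1−α)·329 of feed at 0.508 water and removes 0.395 of that water:
0.395×0.508×(1−α)×329 = 23.641
(1−α) = 23.641/66.017 = 0.3581;  α = 0.6419.
Bypass flow = 0.6419×329 = 211.19 kg/h.

211.2 kg/h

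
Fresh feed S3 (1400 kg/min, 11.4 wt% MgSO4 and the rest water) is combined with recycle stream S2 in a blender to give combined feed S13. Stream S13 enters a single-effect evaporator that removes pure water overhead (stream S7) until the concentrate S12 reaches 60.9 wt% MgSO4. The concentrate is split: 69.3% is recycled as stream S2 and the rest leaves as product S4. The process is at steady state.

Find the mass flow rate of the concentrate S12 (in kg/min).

Overall MgSO4 balance (none leaves overhead): MgSO4 in fresh feed = MgSO4 in product, i.e. 1400×0.114 = (1−0.693)·S12·0.609.
S12 = 159.6/(0.609×0.307) = 853.64 kg/min.

853.6 kg/min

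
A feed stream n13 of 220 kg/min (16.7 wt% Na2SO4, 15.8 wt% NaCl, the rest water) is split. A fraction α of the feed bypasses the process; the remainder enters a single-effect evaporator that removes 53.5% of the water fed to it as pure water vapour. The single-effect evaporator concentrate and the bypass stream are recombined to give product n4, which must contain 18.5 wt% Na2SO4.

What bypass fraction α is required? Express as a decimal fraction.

All 220×0.167 = 36.74 kg/min of Na2SO4 reaches n4, so n4 = 36.74/0.185 = 198.59 kg/min and vapour = 21.405 kg/min.
The evaporator receives (1−α)·220 of feed at 0.675 water and removes 0.535 of that water:
0.535×0.675×(1−α)×220 = 21.405
(1−α) = 21.405/79.448 = 0.2694;  α = 0.7306.

0.731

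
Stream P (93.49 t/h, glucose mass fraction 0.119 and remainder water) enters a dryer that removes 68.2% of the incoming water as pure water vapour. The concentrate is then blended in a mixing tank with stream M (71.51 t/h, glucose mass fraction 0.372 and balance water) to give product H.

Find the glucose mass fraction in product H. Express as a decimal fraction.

Vapour removed = 0.682×0.881×93.49 = 56.173 t/h; concentrate = 37.317 t/h.
glucose reaching the mixer = 11.125 (from concentrate) + 71.51×0.372 = 37.727 t/h.
Product flow = 37.317 + 71.51 = 108.83 t/h; glucose fraction = 0.347.

0.347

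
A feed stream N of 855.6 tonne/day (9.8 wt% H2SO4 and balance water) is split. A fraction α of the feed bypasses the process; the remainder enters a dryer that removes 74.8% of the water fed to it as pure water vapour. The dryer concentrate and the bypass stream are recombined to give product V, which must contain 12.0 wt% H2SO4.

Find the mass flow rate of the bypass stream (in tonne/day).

All 855.6×0.098 = 83.849 tonne/day of H2SO4 reaches V, so V = 83.849/0.120 = 698.74 tonne/day and vapour = 156.86 tonne/day.
The evaporator receives (1−α)·855.6 of feed at 0.902 water and removes 0.748 of that water:
0.748×0.902×(1−α)×855.6 = 156.86
(1−α) = 156.86/577.27 = 0.2717;  α = 0.7283.
Bypass flow = 0.7283×855.6 = 623.11 tonne/day.

623.1 tonne/day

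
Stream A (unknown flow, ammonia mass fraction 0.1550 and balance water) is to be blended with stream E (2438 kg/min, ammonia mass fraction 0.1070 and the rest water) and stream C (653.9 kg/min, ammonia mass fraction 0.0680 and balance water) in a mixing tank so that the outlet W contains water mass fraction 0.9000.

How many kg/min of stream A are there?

70.16 kg/min

Let A be the unknown flow. Total out = 3091.9 + A.
water balance: 2786.6 + 0.845·A = 0.900·(3091.9 + A)
(0.845 − 0.900)·A = 0.900×3091.9 − 2786.6 = -3.8588
A = -3.8588 / -0.055 = 70.16 kg/min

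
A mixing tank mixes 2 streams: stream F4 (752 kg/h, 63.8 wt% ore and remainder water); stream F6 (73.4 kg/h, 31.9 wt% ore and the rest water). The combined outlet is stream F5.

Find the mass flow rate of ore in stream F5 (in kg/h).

ore out = ore in = 752×0.638 + 73.4×0.319 = 503.19 kg/h.

503.2 kg/h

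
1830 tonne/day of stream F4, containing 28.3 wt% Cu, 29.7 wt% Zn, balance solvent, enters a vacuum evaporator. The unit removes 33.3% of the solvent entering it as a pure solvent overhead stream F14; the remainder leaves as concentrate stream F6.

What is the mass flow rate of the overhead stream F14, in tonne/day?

solvent entering = 1830×0.420 = 768.6 tonne/day; overhead removed = 0.333×768.6 = 255.94 tonne/day.

255.9 tonne/day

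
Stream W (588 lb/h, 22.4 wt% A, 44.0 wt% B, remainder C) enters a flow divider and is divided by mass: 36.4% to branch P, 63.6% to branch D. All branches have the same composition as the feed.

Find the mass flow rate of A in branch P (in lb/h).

47.94 lb/h

Branch P total = 0.364×588 = 214.03 lb/h.
A in P = 0.224×214.03 = 47.943 lb/h.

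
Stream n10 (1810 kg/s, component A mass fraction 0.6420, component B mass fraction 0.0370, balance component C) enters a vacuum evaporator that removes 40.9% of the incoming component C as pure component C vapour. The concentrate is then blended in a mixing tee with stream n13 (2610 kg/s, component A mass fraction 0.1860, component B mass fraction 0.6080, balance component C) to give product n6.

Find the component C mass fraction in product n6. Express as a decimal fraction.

Vapour removed = 0.409×0.321×1810 = 237.63 kg/s; concentrate = 1572.4 kg/s.
component C reaching the mixer = 343.38 (from concentrate) + 2610×0.206 = 881.04 kg/s.
Product flow = 1572.4 + 2610 = 4182.4 kg/s; component C fraction = 0.2107.

0.2107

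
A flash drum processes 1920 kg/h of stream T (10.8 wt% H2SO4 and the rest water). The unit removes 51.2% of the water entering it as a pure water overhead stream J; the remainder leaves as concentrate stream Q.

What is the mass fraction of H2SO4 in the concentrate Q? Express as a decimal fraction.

H2SO4 is not removed: 1920×0.108 = 207.36 kg/h of H2SO4 enters Q.
water entering = 1920×0.892 = 1712.6 kg/h; overhead removed = 0.512×1712.6 = 876.87 kg/h.
Concentrate = 1920 − 876.87 = 1043.1 kg/h.
Mass fraction = 207.36/1043.1 = 0.199.

0.199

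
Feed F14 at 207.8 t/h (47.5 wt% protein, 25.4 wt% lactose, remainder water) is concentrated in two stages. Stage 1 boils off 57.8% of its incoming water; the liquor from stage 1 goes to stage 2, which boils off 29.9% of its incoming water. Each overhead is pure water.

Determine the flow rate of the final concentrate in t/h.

water in feed = 207.8×0.271 = 56.314 t/h.
After stage 1: water left = (1−0.578)×56.314 = 23.764; stream total = 175.25 t/h.
After stage 2: water left = (1−0.299)×23.764 = 16.659; final concentrate = 168.15 t/h.

168.1 t/h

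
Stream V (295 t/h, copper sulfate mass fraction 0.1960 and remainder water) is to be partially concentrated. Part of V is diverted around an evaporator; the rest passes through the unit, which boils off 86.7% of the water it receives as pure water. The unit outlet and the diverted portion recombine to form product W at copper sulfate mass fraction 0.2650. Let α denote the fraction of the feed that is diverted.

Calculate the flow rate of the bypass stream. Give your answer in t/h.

184.8 t/h

All 295×0.196 = 57.82 t/h of copper sulfate reaches W, so W = 57.82/0.265 = 218.19 t/h and vapour = 76.811 t/h.
The evaporator receives (1−α)·295 of feed at 0.804 water and removes 0.867 of that water:
0.867×0.804×(1−α)×295 = 76.811
(1−α) = 76.811/205.64 = 0.3735;  α = 0.6265.
Bypass flow = 0.6265×295 = 184.81 t/h.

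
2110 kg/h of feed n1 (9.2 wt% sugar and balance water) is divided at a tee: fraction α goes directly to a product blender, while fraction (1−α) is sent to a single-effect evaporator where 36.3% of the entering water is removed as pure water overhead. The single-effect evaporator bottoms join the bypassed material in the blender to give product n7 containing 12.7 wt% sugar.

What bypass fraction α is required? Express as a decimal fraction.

0.164

All 2110×0.092 = 194.12 kg/h of sugar reaches n7, so n7 = 194.12/0.127 = 1528.5 kg/h and vapour = 581.5 kg/h.
The evaporator receives (1−α)·2110 of feed at 0.908 water and removes 0.363 of that water:
0.363×0.908×(1−α)×2110 = 581.5
(1−α) = 581.5/695.46 = 0.8361;  α = 0.1639.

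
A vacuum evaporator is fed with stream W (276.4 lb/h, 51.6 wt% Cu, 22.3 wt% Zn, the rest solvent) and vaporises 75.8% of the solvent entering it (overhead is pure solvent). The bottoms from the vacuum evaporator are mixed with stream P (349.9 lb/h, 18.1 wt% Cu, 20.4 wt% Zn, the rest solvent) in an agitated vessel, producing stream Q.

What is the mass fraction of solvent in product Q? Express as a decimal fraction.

Vapour removed = 0.758×0.261×276.4 = 54.682 lb/h; concentrate = 221.72 lb/h.
solvent reaching the mixer = 17.458 (from concentrate) + 349.9×0.615 = 232.65 lb/h.
Product flow = 221.72 + 349.9 = 571.62 lb/h; solvent fraction = 0.407.

0.407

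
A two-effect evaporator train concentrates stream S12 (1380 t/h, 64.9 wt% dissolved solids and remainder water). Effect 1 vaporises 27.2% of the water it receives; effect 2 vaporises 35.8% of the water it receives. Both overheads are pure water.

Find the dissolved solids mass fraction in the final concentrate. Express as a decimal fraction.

water in feed = 1380×0.351 = 484.38 t/h.
After stage 1: water left = (1−0.272)×484.38 = 352.63; stream total = 1248.2 t/h.
After stage 2: water left = (1−0.358)×352.63 = 226.39; final concentrate = 1122 t/h.
dissolved solids fraction = 895.62/1122 = 0.798.

0.798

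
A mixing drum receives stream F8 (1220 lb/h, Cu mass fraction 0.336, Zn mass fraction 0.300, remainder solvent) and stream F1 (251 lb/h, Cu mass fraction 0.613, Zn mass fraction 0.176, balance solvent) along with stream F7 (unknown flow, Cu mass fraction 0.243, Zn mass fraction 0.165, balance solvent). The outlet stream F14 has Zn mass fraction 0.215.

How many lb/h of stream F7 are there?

1878 lb/h

Let F7 be the unknown flow. Total out = 1471 + F7.
Zn balance: 410.18 + 0.165·F7 = 0.215·(1471 + F7)
(0.165 − 0.215)·F7 = 0.215×1471 − 410.18 = -93.911
F7 = -93.911 / -0.050 = 1878.2 lb/h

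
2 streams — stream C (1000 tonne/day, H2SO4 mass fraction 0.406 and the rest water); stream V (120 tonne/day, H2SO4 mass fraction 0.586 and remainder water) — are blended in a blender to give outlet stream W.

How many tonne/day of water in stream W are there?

water out = water in = 1000×0.594 + 120×0.414 = 643.68 tonne/day.

643.7 tonne/day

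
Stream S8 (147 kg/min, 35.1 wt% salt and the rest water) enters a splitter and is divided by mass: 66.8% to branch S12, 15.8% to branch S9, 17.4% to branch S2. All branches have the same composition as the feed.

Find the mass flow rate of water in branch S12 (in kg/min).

Branch S12 total = 0.668×147 = 98.196 kg/min.
water in S12 = 0.649×98.196 = 63.729 kg/min.

63.73 kg/min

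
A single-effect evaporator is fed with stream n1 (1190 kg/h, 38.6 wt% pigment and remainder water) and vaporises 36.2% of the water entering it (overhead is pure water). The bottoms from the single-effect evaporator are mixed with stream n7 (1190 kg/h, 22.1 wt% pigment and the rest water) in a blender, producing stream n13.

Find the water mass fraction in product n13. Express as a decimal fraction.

Vapour removed = 0.362×0.614×1190 = 264.5 kg/h; concentrate = 925.5 kg/h.
water reaching the mixer = 466.16 (from concentrate) + 1190×0.779 = 1393.2 kg/h.
Product flow = 925.5 + 1190 = 2115.5 kg/h; water fraction = 0.659.

0.659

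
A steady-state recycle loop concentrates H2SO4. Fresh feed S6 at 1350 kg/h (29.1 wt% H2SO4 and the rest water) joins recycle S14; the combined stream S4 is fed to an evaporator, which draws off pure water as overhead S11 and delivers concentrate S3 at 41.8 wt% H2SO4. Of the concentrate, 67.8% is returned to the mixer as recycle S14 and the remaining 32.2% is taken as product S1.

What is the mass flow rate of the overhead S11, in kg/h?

410.2 kg/h

Overall H2SO4 balance (none leaves overhead): H2SO4 in fresh feed = H2SO4 in product, i.e. 1350×0.291 = (1−0.678)·S3·0.418.
S3 = 392.85/(0.418×0.322) = 2918.7 kg/h.
Recycle S14 = 0.678×2918.7 = 1978.9 kg/h.
Combined feed S4 = 1350 + 1978.9 = 3328.9 kg/h.
Overhead S11 = S4 − S3 = 3328.9 − 2918.7 = 410.17 kg/h.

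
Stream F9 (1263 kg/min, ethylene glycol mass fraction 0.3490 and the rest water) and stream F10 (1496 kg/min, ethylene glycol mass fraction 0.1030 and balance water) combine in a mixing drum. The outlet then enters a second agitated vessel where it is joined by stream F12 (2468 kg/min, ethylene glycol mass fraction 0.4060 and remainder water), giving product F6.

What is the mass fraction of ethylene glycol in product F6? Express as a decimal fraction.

0.3055

Overall, product flow = 5227 kg/min.
ethylene glycol in = 1263×0.349 + 1496×0.103 + 2468×0.406 = 1596.9 kg/min.
ethylene glycol fraction in F6 = 0.3055.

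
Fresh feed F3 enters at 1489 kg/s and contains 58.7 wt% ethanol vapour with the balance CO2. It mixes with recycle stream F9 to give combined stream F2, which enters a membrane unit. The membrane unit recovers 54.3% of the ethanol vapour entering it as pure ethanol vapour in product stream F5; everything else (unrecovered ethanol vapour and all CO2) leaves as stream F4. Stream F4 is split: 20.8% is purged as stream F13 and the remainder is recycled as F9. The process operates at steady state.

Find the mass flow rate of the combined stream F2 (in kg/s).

CO2 enters only via F3 and leaves only via the purge: 1489×0.413 = 0.208×(CO2 in F4), and the membrane unit passes all CO2, so CO2 in F2 = CO2 in F4 = 2956.5 kg/s.
ethanol vapour in F2: m_A = 1489×0.587 + (1−0.208)·(1−0.543)·m_A, so m_A = 874.04/0.6381 = 1369.9 kg/s.
F2 = 1369.9 + 2956.5 = 4326.4 kg/s.

4326 kg/s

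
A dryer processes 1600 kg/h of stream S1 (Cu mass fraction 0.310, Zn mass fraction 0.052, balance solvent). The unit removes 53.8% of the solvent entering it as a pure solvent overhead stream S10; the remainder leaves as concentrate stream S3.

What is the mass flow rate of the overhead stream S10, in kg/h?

549.2 kg/h

solvent entering = 1600×0.638 = 1020.8 kg/h; overhead removed = 0.538×1020.8 = 549.19 kg/h.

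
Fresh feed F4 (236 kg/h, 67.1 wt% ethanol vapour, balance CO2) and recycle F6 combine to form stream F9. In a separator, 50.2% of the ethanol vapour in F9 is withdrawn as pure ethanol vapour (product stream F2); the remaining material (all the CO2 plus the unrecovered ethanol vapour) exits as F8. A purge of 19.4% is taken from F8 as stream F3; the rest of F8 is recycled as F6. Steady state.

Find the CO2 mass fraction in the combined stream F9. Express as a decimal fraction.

0.602

CO2 enters only via F4 and leaves only via the purge: 236×0.329 = 0.194×(CO2 in F8), and the separator passes all CO2, so CO2 in F9 = CO2 in F8 = 400.23 kg/h.
ethanol vapour in F9: m_A = 236×0.671 + (1−0.194)·(1−0.502)·m_A, so m_A = 158.36/0.5986 = 264.54 kg/h.
F9 = 264.54 + 400.23 = 664.77 kg/h.
CO2 fraction in F9 = 400.23/664.77 = 0.602.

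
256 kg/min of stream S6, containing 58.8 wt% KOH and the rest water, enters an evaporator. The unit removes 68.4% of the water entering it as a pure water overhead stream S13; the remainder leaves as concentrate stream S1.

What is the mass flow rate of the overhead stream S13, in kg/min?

72.14 kg/min

water entering = 256×0.412 = 105.47 kg/min; overhead removed = 0.684×105.47 = 72.143 kg/min.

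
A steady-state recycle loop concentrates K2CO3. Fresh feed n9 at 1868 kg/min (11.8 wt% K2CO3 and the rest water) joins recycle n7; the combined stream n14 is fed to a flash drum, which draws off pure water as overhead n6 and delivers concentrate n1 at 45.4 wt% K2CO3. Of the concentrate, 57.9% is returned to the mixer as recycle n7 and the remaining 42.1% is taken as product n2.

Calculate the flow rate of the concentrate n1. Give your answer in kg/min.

1153 kg/min

Overall K2CO3 balance (none leaves overhead): K2CO3 in fresh feed = K2CO3 in product, i.e. 1868×0.118 = (1−0.579)·n1·0.454.
n1 = 220.42/(0.454×0.421) = 1153.2 kg/min.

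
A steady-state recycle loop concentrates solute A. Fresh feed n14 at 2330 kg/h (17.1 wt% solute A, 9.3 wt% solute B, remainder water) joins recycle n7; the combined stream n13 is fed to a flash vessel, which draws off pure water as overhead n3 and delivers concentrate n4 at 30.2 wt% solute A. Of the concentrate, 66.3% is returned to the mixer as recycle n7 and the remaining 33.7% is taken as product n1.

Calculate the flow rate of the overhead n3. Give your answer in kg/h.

1011 kg/h

Overall solute A balance (none leaves overhead): solute A in fresh feed = solute A in product, i.e. 2330×0.171 = (1−0.663)·n4·0.302.
n4 = 398.43/(0.302×0.337) = 3914.9 kg/h.
Recycle n7 = 0.663×3914.9 = 2595.5 kg/h.
Combined feed n13 = 2330 + 2595.5 = 4925.5 kg/h.
Overhead n3 = n13 − n4 = 4925.5 − 3914.9 = 1010.7 kg/h.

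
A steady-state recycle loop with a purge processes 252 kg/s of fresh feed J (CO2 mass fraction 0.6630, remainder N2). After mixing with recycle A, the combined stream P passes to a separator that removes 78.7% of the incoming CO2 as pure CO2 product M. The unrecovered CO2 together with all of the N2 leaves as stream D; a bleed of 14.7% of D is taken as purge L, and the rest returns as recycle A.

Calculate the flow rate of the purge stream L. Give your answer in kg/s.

N2 enters only via J and leaves only via the purge: 252×0.337 = 0.147×(N2 in D), and the separator passes all N2, so N2 in P = N2 in D = 577.71 kg/s.
CO2 in P: m_A = 252×0.663 + (1−0.147)·(1−0.787)·m_A, so m_A = 167.08/0.8183 = 204.17 kg/s.
D = (1−0.787)×204.17 + 577.71 = 621.2 kg/s.
Purge L = 0.147×621.2 = 91.317 kg/s.

91.32 kg/s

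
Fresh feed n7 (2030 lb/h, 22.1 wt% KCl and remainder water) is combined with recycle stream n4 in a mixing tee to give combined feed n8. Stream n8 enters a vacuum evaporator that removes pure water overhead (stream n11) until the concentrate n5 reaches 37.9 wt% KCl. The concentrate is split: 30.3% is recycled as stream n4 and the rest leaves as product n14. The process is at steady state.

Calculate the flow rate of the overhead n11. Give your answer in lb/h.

Overall KCl balance (none leaves overhead): KCl in fresh feed = KCl in product, i.e. 2030×0.221 = (1−0.303)·n5·0.379.
n5 = 448.63/(0.379×0.697) = 1698.3 lb/h.
Recycle n4 = 0.303×1698.3 = 514.59 lb/h.
Combined feed n8 = 2030 + 514.59 = 2544.6 lb/h.
Overhead n11 = n8 − n5 = 2544.6 − 1698.3 = 846.28 lb/h.

846.3 lb/h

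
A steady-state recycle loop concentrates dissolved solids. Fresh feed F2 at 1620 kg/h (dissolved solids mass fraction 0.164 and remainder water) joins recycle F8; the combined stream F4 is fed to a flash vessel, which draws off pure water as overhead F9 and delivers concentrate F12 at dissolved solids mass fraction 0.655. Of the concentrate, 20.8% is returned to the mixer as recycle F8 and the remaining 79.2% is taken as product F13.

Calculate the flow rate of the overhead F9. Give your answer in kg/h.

Overall dissolved solids balance (none leaves overhead): dissolved solids in fresh feed = dissolved solids in product, i.e. 1620×0.164 = (1−0.208)·F12·0.655.
F12 = 265.68/(0.655×0.792) = 512.14 kg/h.
Recycle F8 = 0.208×512.14 = 106.53 kg/h.
Combined feed F4 = 1620 + 106.53 = 1726.5 kg/h.
Overhead F9 = F4 − F12 = 1726.5 − 512.14 = 1214.4 kg/h.

1214 kg/h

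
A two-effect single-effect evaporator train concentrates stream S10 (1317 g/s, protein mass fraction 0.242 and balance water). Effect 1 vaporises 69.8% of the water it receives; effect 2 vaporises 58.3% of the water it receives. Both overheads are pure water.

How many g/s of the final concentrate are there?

water in feed = 1317×0.758 = 998.29 g/s.
After stage 1: water left = (1−0.698)×998.29 = 301.48; stream total = 620.2 g/s.
After stage 2: water left = (1−0.583)×301.48 = 125.72; final concentrate = 444.43 g/s.

444.4 g/s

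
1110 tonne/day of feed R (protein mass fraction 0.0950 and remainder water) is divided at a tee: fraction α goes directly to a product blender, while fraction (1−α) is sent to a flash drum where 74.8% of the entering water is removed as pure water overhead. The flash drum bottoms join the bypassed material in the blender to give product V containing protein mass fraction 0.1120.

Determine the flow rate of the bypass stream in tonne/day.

861.1 tonne/day

All 1110×0.095 = 105.45 tonne/day of protein reaches V, so V = 105.45/0.112 = 941.52 tonne/day and vapour = 168.48 tonne/day.
The evaporator receives (1−α)·1110 of feed at 0.905 water and removes 0.748 of that water:
0.748×0.905×(1−α)×1110 = 168.48
(1−α) = 168.48/751.4 = 0.2242;  α = 0.7758.
Bypass flow = 0.7758×1110 = 861.11 tonne/day.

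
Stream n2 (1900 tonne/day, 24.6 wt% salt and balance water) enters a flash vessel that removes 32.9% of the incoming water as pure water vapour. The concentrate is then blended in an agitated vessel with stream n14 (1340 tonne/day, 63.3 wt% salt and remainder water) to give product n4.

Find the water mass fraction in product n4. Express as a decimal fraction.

0.525

Vapour removed = 0.329×0.754×1900 = 471.33 tonne/day; concentrate = 1428.7 tonne/day.
water reaching the mixer = 961.27 (from concentrate) + 1340×0.367 = 1453.1 tonne/day.
Product flow = 1428.7 + 1340 = 2768.7 tonne/day; water fraction = 0.525.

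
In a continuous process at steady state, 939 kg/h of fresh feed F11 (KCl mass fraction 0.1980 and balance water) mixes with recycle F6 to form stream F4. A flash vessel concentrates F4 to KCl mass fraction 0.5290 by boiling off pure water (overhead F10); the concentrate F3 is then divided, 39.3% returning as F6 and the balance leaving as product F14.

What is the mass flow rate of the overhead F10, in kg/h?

Overall KCl balance (none leaves overhead): KCl in fresh feed = KCl in product, i.e. 939×0.198 = (1−0.393)·F3·0.529.
F3 = 185.92/(0.529×0.607) = 579.01 kg/h.
Recycle F6 = 0.393×579.01 = 227.55 kg/h.
Combined feed F4 = 939 + 227.55 = 1166.6 kg/h.
Overhead F10 = F4 − F3 = 1166.6 − 579.01 = 587.54 kg/h.

587.5 kg/h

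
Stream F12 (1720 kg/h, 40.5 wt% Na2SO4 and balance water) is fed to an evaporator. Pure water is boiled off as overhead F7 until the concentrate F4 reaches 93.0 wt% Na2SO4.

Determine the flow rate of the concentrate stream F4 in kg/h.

Na2SO4 is conserved: 1720×0.405 = 696.6 kg/h all reports to the concentrate.
Concentrate = 696.6/(target fraction) = 749.03 kg/h.

749 kg/h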